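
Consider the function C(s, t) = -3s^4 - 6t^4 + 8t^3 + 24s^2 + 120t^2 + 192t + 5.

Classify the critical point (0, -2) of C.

The mixed partial ∂²C/∂s∂t is 0, so the Hessian at any point is diag(C_ss, C_tt) = diag(12(-3s^2 + 4), 24(-3t^2 + 2t + 10)).
At (0, -2): H = diag(48, -144).
The eigenvalues have opposite signs, so H is indefinite: a saddle point.

saddle point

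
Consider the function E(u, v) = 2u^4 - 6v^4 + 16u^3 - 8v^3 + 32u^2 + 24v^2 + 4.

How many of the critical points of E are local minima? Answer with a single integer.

2

E separates as a function of u plus a function of v, so ∇E=0 decouples.
∂E/∂u = 8u(u + 2)(u + 4) = 0 at u ∈ {-4, -2, 0}; ∂E/∂v = -24v(v - 1)(v + 2) = 0 at v ∈ {-2, 0, 1}.
The Hessian is diagonal: diag(E_uu, E_vv). Second derivatives: E_uu(-4)=64, E_uu(-2)=-32, E_uu(0)=64; E_vv(-2)=-144, E_vv(0)=48, E_vv(1)=-72.
Local minima occur where both diagonal entries positive: (-4, 0), (0, 0). Count: 2.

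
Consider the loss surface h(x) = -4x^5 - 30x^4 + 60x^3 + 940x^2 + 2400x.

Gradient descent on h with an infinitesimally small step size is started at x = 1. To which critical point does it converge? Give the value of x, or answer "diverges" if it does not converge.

-2

h'(x) = -20(x - 4)(x + 2)(x + 3)(x + 5), so h'(1) = 4320.
Gradient descent moves in the -h' direction, i.e. x is decreasing.
The nearest critical point in that direction is x = -2, where h'' = 360 > 0 (a local minimum). The iterate converges there.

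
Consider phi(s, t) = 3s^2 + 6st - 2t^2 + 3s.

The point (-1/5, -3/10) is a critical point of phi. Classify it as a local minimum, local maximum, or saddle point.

The Hessian of phi is constant: H = [[6, 6], [6, -4]].
det(H) = 6·(-4) − 6² = -60.
Since det(H) < 0, H is indefinite and the critical point is a saddle point.

saddle point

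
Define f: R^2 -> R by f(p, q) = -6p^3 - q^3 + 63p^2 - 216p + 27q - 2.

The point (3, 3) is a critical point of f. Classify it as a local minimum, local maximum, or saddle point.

saddle point

The mixed partial ∂²f/∂p∂q is 0, so the Hessian at any point is diag(f_pp, f_qq) = diag(18(-2p + 7), -6q).
At (3, 3): H = diag(18, -18).
The eigenvalues have opposite signs, so H is indefinite: a saddle point.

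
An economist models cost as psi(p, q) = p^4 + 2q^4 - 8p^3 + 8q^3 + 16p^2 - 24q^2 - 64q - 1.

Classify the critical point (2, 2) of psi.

The mixed partial ∂²psi/∂p∂q is 0, so the Hessian at any point is diag(psi_pp, psi_qq) = diag(4(3p^2 - 12p + 8), 24(q^2 + 2q - 2)).
At (2, 2): H = diag(-16, 144).
The eigenvalues have opposite signs, so H is indefinite: a saddle point.

saddle point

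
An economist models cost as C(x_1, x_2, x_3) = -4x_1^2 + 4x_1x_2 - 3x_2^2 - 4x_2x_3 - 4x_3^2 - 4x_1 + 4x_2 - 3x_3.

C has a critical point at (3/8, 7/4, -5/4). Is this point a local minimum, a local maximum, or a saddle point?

local maximum

The Hessian is constant: H = [[-8, 4, 0], [4, -6, -4], [0, -4, -8]].
Leading principal minors: Δ₁ = -8, Δ₂ = 32, Δ₃ = -128.
The minors alternate sign starting negative (−, +, −), so H is negative definite: a local maximum.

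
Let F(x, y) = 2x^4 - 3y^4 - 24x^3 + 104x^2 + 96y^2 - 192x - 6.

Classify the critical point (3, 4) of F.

local maximum

The mixed partial ∂²F/∂x∂y is 0, so the Hessian at any point is diag(F_xx, F_yy) = diag(8(3x^2 - 18x + 26), 12(-3y^2 + 16)).
At (3, 4): H = diag(-8, -384).
Both eigenvalues are negative, so H is negative definite: a local maximum.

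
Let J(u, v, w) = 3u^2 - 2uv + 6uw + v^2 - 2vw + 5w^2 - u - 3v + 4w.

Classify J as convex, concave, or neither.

convex

J is quadratic, so its Hessian is the constant matrix H = [[6, -2, 6], [-2, 2, -2], [6, -2, 10]].
Leading principal minors: 6, 8, 32.
All positive ⇒ H ≻ 0 ⇒ convex.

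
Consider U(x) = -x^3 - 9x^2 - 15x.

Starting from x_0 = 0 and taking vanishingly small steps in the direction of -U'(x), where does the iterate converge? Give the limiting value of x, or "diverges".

diverges

U'(x) = -3(x + 1)(x + 5), so U'(0) = -15.
Gradient descent moves in the -U' direction, i.e. x is increasing.
There is no critical point above x=0, and U' keeps the same sign, so the iterate runs off to +∞.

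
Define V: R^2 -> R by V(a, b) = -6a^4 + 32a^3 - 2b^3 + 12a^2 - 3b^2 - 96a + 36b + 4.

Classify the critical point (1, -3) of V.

The mixed partial ∂²V/∂a∂b is 0, so the Hessian at any point is diag(V_aa, V_bb) = diag(24(-3a^2 + 8a + 1), -6(2b + 1)).
At (1, -3): H = diag(144, 30).
Both eigenvalues are positive, so H is positive definite: a local minimum.

local minimum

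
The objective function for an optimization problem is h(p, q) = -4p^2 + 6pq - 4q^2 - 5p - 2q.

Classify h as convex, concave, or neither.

h is quadratic, so its Hessian is the constant matrix H = [[-8, 6], [6, -8]].
det(H) = 28, tr(H) = -16.
det(H) > 0 and tr(H) < 0, so H is negative definite everywhere: concave.

concave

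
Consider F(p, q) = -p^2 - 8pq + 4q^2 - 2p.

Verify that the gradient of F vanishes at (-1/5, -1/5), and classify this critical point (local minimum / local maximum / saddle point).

saddle point

∇F = (-2p - 8q - 2, -8p + 8q); substituting (-1/5, -1/5) gives ∇F = (0, 0), so (-1/5, -1/5) is indeed a critical point.
The Hessian of F is constant: H = [[-2, -8], [-8, 8]].
det(H) = (-2)·8 − (-8)² = -80.
Since det(H) < 0, H is indefinite and the critical point is a saddle point.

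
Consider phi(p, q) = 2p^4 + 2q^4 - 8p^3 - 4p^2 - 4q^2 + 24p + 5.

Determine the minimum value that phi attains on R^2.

phi(p,q) separates as A(p) + B(q) + 5, so its minimum is min A + min B + 5.
A'(p) = 8(p - 3)(p - 1)(p + 1) vanishes at p ∈ {-1, 1, 3}; B'(q) = 8q(q - 1)(q + 1) vanishes at q ∈ {-1, 0, 1}.
Local minima of A (where A''>0): A(-1)=-18, A(3)=-18. Local minima of B: B(-1)=-2, B(1)=-2.
So the global minimum of phi is A(-1) + B(-1) + 5 = -18 − 2 + 5 = -15, attained at (-1, -1).

-15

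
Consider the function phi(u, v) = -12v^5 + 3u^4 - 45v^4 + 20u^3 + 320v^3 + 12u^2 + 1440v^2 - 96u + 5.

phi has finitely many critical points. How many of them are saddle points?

phi separates as a function of u plus a function of v, so ∇phi=0 decouples.
∂phi/∂u = 12(u - 1)(u + 2)(u + 4) = 0 at u ∈ {-4, -2, 1}; ∂phi/∂v = -60v(v - 4)(v + 3)(v + 4) = 0 at v ∈ {-4, -3, 0, 4}.
The Hessian is diagonal: diag(phi_uu, phi_vv). Second derivatives: phi_uu(-4)=120, phi_uu(-2)=-72, phi_uu(1)=180; phi_vv(-4)=1920, phi_vv(-3)=-1260, phi_vv(0)=2880, phi_vv(4)=-13440.
Saddle points occur where the two diagonal entries have opposite signs: (-4, -3), (-4, 4), (-2, -4), (-2, 0), (1, -3), (1, 4). Count: 6.

6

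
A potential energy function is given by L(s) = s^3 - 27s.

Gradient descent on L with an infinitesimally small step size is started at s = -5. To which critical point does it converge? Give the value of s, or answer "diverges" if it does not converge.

diverges

L'(s) = 3(s - 3)(s + 3), so L'(-5) = 48.
Gradient descent moves in the -L' direction, i.e. s is decreasing.
There is no critical point below s=-5, and L' keeps the same sign, so the iterate runs off to −∞.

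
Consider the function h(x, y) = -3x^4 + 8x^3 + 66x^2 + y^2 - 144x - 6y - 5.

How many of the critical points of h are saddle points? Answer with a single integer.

h separates as a function of x plus a function of y, so ∇h=0 decouples.
∂h/∂x = -12(x - 4)(x - 1)(x + 3) = 0 at x ∈ {-3, 1, 4}; ∂h/∂y = 2(y - 3) = 0 at y ∈ {3}.
The Hessian is diagonal: diag(h_xx, h_yy). Second derivatives: h_xx(-3)=-336, h_xx(1)=144, h_xx(4)=-252; h_yy(3)=2.
Saddle points occur where the two diagonal entries have opposite signs: (-3, 3), (4, 3). Count: 2.

2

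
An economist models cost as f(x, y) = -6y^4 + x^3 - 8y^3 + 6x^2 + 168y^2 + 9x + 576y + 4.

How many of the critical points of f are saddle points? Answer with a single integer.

3

f separates as a function of x plus a function of y, so ∇f=0 decouples.
∂f/∂x = 3(x + 1)(x + 3) = 0 at x ∈ {-3, -1}; ∂f/∂y = -24(y - 4)(y + 2)(y + 3) = 0 at y ∈ {-3, -2, 4}.
The Hessian is diagonal: diag(f_xx, f_yy). Second derivatives: f_xx(-3)=-6, f_xx(-1)=6; f_yy(-3)=-168, f_yy(-2)=144, f_yy(4)=-1008.
Saddle points occur where the two diagonal entries have opposite signs: (-3, -2), (-1, -3), (-1, 4). Count: 3.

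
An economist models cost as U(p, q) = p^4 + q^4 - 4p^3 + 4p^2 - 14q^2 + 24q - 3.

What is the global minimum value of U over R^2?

U(p,q) separates as A(p) + B(q) − 3, so its minimum is min A + min B − 3.
A'(p) = 4p(p - 2)(p - 1) vanishes at p ∈ {0, 1, 2}; B'(q) = 4(q - 2)(q - 1)(q + 3) vanishes at q ∈ {-3, 1, 2}.
Local minima of A (where A''>0): A(0)=0, A(2)=0. Local minima of B: B(-3)=-117, B(2)=8.
So the global minimum of U is A(0) + B(-3) − 3 = 0 − 117 − 3 = -120, attained at (0, -3).

-120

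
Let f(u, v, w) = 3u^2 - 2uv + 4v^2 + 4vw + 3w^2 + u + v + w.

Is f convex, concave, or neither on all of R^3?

f is quadratic, so its Hessian is the constant matrix H = [[6, -2, 0], [-2, 8, 4], [0, 4, 6]].
Leading principal minors: 6, 44, 168.
All positive ⇒ H ≻ 0 ⇒ convex.

convex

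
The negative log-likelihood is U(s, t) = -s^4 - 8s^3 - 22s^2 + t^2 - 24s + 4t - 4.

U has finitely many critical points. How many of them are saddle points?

2

U separates as a function of s plus a function of t, so ∇U=0 decouples.
∂U/∂s = -4(s + 1)(s + 2)(s + 3) = 0 at s ∈ {-3, -2, -1}; ∂U/∂t = 2(t + 2) = 0 at t ∈ {-2}.
The Hessian is diagonal: diag(U_ss, U_tt). Second derivatives: U_ss(-3)=-8, U_ss(-2)=4, U_ss(-1)=-8; U_tt(-2)=2.
Saddle points occur where the two diagonal entries have opposite signs: (-3, -2), (-1, -2). Count: 2.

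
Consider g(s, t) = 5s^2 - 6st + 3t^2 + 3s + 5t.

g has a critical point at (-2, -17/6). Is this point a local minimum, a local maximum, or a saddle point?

The Hessian of g is constant: H = [[10, -6], [-6, 6]].
det(H) = 10·6 − (-6)² = 24.
det(H) > 0 and tr(H) = 16 > 0, so H is positive definite and the point is a local minimum.

local minimum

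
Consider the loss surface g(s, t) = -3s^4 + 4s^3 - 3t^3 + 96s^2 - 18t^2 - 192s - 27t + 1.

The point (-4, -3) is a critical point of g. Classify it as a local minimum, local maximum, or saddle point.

saddle point

The mixed partial ∂²g/∂s∂t is 0, so the Hessian at any point is diag(g_ss, g_tt) = diag(12(-3s^2 + 2s + 16), -18(t + 2)).
At (-4, -3): H = diag(-480, 18).
The eigenvalues have opposite signs, so H is indefinite: a saddle point.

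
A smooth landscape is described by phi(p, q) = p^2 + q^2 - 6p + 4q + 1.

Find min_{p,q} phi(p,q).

phi(p,q) separates as A(p) + B(q) + 1, so its minimum is min A + min B + 1.
A'(p) = 2p - 6 vanishes at p ∈ {3}; B'(q) = 2q + 4 vanishes at q ∈ {-2}.
Local minima of A (where A''>0): A(3)=-9. Local minima of B: B(-2)=-4.
So the global minimum of phi is A(3) + B(-2) + 1 = -9 − 4 + 1 = -12, attained at (3, -2).

-12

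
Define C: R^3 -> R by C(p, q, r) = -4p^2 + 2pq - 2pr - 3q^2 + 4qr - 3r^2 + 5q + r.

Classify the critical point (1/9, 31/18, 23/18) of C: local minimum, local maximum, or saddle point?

The Hessian is constant: H = [[-8, 2, -2], [2, -6, 4], [-2, 4, -6]].
Leading principal minors: Δ₁ = -8, Δ₂ = 44, Δ₃ = -144.
The minors alternate sign starting negative (−, +, −), so H is negative definite: a local maximum.

local maximum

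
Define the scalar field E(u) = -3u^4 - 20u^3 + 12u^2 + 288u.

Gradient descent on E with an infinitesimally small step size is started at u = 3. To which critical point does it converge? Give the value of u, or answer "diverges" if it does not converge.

E'(u) = -12(u - 2)(u + 3)(u + 4), so E'(3) = -504.
Gradient descent moves in the -E' direction, i.e. u is increasing.
There is no critical point above u=3, and E' keeps the same sign, so the iterate runs off to +∞.

diverges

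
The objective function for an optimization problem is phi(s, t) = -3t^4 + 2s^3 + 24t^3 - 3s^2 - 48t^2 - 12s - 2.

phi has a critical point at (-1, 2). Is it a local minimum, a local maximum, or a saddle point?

The mixed partial ∂²phi/∂s∂t is 0, so the Hessian at any point is diag(phi_ss, phi_tt) = diag(6(2s - 1), 12(-3t^2 + 12t - 8)).
At (-1, 2): H = diag(-18, 48).
The eigenvalues have opposite signs, so H is indefinite: a saddle point.

saddle point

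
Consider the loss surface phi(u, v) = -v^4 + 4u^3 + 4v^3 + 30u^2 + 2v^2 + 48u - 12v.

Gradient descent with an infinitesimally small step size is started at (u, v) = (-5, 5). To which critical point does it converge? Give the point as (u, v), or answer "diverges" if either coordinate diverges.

diverges

phi is separable, so gradient descent decouples: u follows -∂phi/∂u, v follows -∂phi/∂v.
∂phi/∂u = 12(u + 1)(u + 4); at u=-5 this is 48, so u decreases.
∂phi/∂v = -4(v - 3)(v - 1)(v + 1); at v=5 this is -192, so v increases.
The u-coordinate has no critical point in that direction and runs off to infinity.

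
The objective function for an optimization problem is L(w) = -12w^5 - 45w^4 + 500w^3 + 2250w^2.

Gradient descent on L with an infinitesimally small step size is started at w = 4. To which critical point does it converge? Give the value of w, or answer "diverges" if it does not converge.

L'(w) = -60w(w - 5)(w + 3)(w + 5), so L'(4) = 15120.
Gradient descent moves in the -L' direction, i.e. w is decreasing.
The nearest critical point in that direction is w = 0, where L'' = 4500 > 0 (a local minimum). The iterate converges there.

0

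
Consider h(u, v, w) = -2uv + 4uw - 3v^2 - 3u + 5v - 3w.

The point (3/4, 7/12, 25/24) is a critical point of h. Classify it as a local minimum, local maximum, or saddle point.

The Hessian is constant: H = [[0, -2, 4], [-2, -6, 0], [4, 0, 0]].
Leading principal minors: Δ₁ = 0, Δ₂ = -4, Δ₃ = 96.
The minors fit neither the all-positive nor the alternating-sign pattern, so H is indefinite: a saddle point.

saddle point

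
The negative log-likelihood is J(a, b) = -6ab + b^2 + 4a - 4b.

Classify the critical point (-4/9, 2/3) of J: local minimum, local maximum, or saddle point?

saddle point

The Hessian of J is constant: H = [[0, -6], [-6, 2]].
det(H) = 0·2 − (-6)² = -36.
Since det(H) < 0, H is indefinite and the critical point is a saddle point.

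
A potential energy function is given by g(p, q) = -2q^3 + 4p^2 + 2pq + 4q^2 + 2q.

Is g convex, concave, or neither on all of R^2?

neither

The term -2q^3 is cubic, so the Hessian is not constant.
∂²g/∂q² = -12q + 8, which takes both signs as q varies (negative for sufficiently large q). A diagonal entry of the Hessian changing sign means the Hessian is neither positive- nor negative-semidefinite on all of R^2.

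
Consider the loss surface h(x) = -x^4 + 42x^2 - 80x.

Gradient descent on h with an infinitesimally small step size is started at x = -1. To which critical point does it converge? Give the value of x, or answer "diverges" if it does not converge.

1

h'(x) = -4(x - 4)(x - 1)(x + 5), so h'(-1) = -160.
Gradient descent moves in the -h' direction, i.e. x is increasing.
The nearest critical point in that direction is x = 1, where h'' = 72 > 0 (a local minimum). The iterate converges there.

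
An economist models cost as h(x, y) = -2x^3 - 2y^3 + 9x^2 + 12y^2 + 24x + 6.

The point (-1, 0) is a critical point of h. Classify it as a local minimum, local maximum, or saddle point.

local minimum

The mixed partial ∂²h/∂x∂y is 0, so the Hessian at any point is diag(h_xx, h_yy) = diag(6(-2x + 3), 12(-y + 2)).
At (-1, 0): H = diag(30, 24).
Both eigenvalues are positive, so H is positive definite: a local minimum.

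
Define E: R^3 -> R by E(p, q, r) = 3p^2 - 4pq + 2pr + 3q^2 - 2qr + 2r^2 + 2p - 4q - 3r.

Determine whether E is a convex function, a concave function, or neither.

convex

E is quadratic, so its Hessian is the constant matrix H = [[6, -4, 2], [-4, 6, -2], [2, -2, 4]].
Leading principal minors: 6, 20, 64.
All positive ⇒ H ≻ 0 ⇒ convex.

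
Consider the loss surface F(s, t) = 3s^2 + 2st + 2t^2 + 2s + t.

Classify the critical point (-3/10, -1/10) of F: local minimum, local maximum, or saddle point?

The Hessian of F is constant: H = [[6, 2], [2, 4]].
det(H) = 6·4 − 2² = 20.
det(H) > 0 and tr(H) = 10 > 0, so H is positive definite and the point is a local minimum.

local minimum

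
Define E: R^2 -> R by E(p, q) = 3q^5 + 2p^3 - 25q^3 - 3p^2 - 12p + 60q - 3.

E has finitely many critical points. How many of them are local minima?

E separates as a function of p plus a function of q, so ∇E=0 decouples.
∂E/∂p = 6(p - 2)(p + 1) = 0 at p ∈ {-1, 2}; ∂E/∂q = 15(q - 2)(q - 1)(q + 1)(q + 2) = 0 at q ∈ {-2, -1, 1, 2}.
The Hessian is diagonal: diag(E_pp, E_qq). Second derivatives: E_pp(-1)=-18, E_pp(2)=18; E_qq(-2)=-180, E_qq(-1)=90, E_qq(1)=-90, E_qq(2)=180.
Local minima occur where both diagonal entries positive: (2, -1), (2, 2). Count: 2.

2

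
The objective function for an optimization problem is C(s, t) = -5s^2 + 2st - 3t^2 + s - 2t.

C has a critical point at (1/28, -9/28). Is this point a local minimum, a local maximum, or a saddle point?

The Hessian of C is constant: H = [[-10, 2], [2, -6]].
det(H) = (-10)·(-6) − 2² = 56.
det(H) > 0 and tr(H) = -16 < 0, so H is negative definite and the point is a local maximum.

local maximum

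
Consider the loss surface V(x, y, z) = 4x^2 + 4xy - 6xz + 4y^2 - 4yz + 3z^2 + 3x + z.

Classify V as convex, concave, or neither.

V is quadratic, so its Hessian is the constant matrix H = [[8, 4, -6], [4, 8, -4], [-6, -4, 6]].
Leading principal minors: 8, 48, 64.
All positive ⇒ H ≻ 0 ⇒ convex.

convex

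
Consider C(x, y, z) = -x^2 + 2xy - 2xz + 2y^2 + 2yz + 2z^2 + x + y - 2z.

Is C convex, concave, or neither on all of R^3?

neither

C is quadratic, so its Hessian is the constant matrix H = [[-2, 2, -2], [2, 4, 2], [-2, 2, 4]].
Leading principal minors: -2, -12, -72.
Neither pattern holds ⇒ H is indefinite ⇒ neither convex nor concave.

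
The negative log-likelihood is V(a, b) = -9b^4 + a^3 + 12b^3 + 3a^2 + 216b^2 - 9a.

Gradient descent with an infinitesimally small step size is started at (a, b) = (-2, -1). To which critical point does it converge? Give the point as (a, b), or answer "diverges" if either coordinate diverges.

V is separable, so gradient descent decouples: a follows -∂V/∂a, b follows -∂V/∂b.
∂V/∂a = 3(a - 1)(a + 3); at a=-2 this is -9, so a increases.
∂V/∂b = -36b(b - 4)(b + 3); at b=-1 this is -360, so b increases.
a converges to its nearest critical value 1 (a local min of the a-part); b converges to 0. The iterate converges to (1, 0).

(1, 0)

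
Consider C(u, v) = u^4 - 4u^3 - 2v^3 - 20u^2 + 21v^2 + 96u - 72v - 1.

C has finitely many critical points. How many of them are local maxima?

1

C separates as a function of u plus a function of v, so ∇C=0 decouples.
∂C/∂u = 4(u - 4)(u - 2)(u + 3) = 0 at u ∈ {-3, 2, 4}; ∂C/∂v = -6(v - 4)(v - 3) = 0 at v ∈ {3, 4}.
The Hessian is diagonal: diag(C_uu, C_vv). Second derivatives: C_uu(-3)=140, C_uu(2)=-40, C_uu(4)=56; C_vv(3)=6, C_vv(4)=-6.
Local maxima occur where both diagonal entries negative: (2, 4). Count: 1.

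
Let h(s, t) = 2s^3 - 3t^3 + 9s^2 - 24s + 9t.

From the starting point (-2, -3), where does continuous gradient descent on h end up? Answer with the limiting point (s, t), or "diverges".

(1, -1)

h is separable, so gradient descent decouples: s follows -∂h/∂s, t follows -∂h/∂t.
∂h/∂s = 6(s - 1)(s + 4); at s=-2 this is -36, so s increases.
∂h/∂t = -9(t - 1)(t + 1); at t=-3 this is -72, so t increases.
s converges to its nearest critical value 1 (a local min of the s-part); t converges to -1. The iterate converges to (1, -1).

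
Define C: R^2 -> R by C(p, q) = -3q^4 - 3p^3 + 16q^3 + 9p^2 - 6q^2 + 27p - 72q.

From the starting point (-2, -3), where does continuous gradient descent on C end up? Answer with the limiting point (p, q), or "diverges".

diverges

C is separable, so gradient descent decouples: p follows -∂C/∂p, q follows -∂C/∂q.
∂C/∂p = -9(p - 3)(p + 1); at p=-2 this is -45, so p increases.
∂C/∂q = -12(q - 3)(q - 2)(q + 1); at q=-3 this is 720, so q decreases.
The q-coordinate has no critical point in that direction and runs off to infinity.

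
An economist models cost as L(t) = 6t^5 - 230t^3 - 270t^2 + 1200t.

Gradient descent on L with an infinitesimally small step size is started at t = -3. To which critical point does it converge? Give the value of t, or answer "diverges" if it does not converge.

-2

L'(t) = 30(t - 5)(t - 1)(t + 2)(t + 4), so L'(-3) = -960.
Gradient descent moves in the -L' direction, i.e. t is increasing.
The nearest critical point in that direction is t = -2, where L'' = 1260 > 0 (a local minimum). The iterate converges there.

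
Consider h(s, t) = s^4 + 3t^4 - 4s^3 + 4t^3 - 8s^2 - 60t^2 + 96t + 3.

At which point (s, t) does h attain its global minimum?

h(s,t) separates as P(s) + Q(t) + 3, so its minimum is min P + min Q + 3.
P'(s) = 4s(s - 4)(s + 1) vanishes at s ∈ {-1, 0, 4}; Q'(t) = 12(t - 2)(t - 1)(t + 4) vanishes at t ∈ {-4, 1, 2}.
Local minima of P (where P''>0): P(-1)=-3, P(4)=-128. Local minima of Q: Q(-4)=-832, Q(2)=32.
So the global minimum of h is P(4) + Q(-4) + 3 = -128 − 832 + 3 = -957, attained at (4, -4).

(4, -4)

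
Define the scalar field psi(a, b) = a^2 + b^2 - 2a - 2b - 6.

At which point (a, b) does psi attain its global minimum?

(1, 1)

psi(a,b) separates as P(a) + Q(b) − 6, so its minimum is min P + min Q − 6.
P'(a) = 2a - 2 vanishes at a ∈ {1}; Q'(b) = 2b - 2 vanishes at b ∈ {1}.
Local minima of P (where P''>0): P(1)=-1. Local minima of Q: Q(1)=-1.
So the global minimum of psi is P(1) + Q(1) − 6 = -1 − 1 − 6 = -8, attained at (1, 1).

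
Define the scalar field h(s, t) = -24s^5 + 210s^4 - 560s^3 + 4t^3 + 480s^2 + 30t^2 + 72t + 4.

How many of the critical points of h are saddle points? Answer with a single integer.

4

h separates as a function of s plus a function of t, so ∇h=0 decouples.
∂h/∂s = -120s(s - 4)(s - 2)(s - 1) = 0 at s ∈ {0, 1, 2, 4}; ∂h/∂t = 12(t + 2)(t + 3) = 0 at t ∈ {-3, -2}.
The Hessian is diagonal: diag(h_ss, h_tt). Second derivatives: h_ss(0)=960, h_ss(1)=-360, h_ss(2)=480, h_ss(4)=-2880; h_tt(-3)=-12, h_tt(-2)=12.
Saddle points occur where the two diagonal entries have opposite signs: (0, -3), (1, -2), (2, -3), (4, -2). Count: 4.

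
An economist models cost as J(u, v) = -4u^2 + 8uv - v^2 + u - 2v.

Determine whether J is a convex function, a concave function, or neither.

J is quadratic, so its Hessian is the constant matrix H = [[-8, 8], [8, -2]].
det(H) = -48, tr(H) = -10.
det(H) < 0, so H is indefinite: neither convex nor concave.

neither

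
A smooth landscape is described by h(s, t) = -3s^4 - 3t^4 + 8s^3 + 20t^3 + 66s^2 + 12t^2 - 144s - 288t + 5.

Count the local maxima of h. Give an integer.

h separates as a function of s plus a function of t, so ∇h=0 decouples.
∂h/∂s = -12(s - 4)(s - 1)(s + 3) = 0 at s ∈ {-3, 1, 4}; ∂h/∂t = -12(t - 4)(t - 3)(t + 2) = 0 at t ∈ {-2, 3, 4}.
The Hessian is diagonal: diag(h_ss, h_tt). Second derivatives: h_ss(-3)=-336, h_ss(1)=144, h_ss(4)=-252; h_tt(-2)=-360, h_tt(3)=60, h_tt(4)=-72.
Local maxima occur where both diagonal entries negative: (-3, -2), (-3, 4), (4, -2), (4, 4). Count: 4.

4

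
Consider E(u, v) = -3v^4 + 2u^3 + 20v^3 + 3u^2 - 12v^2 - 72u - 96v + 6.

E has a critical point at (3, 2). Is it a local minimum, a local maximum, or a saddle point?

local minimum

The mixed partial ∂²E/∂u∂v is 0, so the Hessian at any point is diag(E_uu, E_vv) = diag(6(2u + 1), 12(-3v^2 + 10v - 2)).
At (3, 2): H = diag(42, 72).
Both eigenvalues are positive, so H is positive definite: a local minimum.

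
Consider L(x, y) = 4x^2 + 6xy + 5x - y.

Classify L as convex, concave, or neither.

L is quadratic, so its Hessian is the constant matrix H = [[8, 6], [6, 0]].
det(H) = -36, tr(H) = 8.
det(H) < 0, so H is indefinite: neither convex nor concave.

neither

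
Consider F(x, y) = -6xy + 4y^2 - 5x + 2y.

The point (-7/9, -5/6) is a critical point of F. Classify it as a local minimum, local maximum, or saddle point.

The Hessian of F is constant: H = [[0, -6], [-6, 8]].
det(H) = 0·8 − (-6)² = -36.
Since det(H) < 0, H is indefinite and the critical point is a saddle point.

saddle point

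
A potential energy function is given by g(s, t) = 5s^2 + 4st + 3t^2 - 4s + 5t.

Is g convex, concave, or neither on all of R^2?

g is quadratic, so its Hessian is the constant matrix H = [[10, 4], [4, 6]].
det(H) = 44, tr(H) = 16.
det(H) > 0 and tr(H) > 0, so H is positive definite everywhere: convex.

convex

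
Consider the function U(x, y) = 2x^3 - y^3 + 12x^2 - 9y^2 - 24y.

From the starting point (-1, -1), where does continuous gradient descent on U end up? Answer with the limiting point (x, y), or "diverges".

U is separable, so gradient descent decouples: x follows -∂U/∂x, y follows -∂U/∂y.
∂U/∂x = 6x(x + 4); at x=-1 this is -18, so x increases.
∂U/∂y = -3(y + 2)(y + 4); at y=-1 this is -9, so y increases.
The y-coordinate has no critical point in that direction and runs off to infinity.

diverges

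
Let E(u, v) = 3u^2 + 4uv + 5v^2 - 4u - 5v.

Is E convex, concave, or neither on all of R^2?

convex

E is quadratic, so its Hessian is the constant matrix H = [[6, 4], [4, 10]].
det(H) = 44, tr(H) = 16.
det(H) > 0 and tr(H) > 0, so H is positive definite everywhere: convex.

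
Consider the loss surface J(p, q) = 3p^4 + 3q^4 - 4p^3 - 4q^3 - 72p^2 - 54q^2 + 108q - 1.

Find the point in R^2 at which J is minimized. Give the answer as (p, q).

J(p,q) separates as A(p) + B(q) − 1, so its minimum is min A + min B − 1.
A'(p) = 12p(p - 4)(p + 3) vanishes at p ∈ {-3, 0, 4}; B'(q) = 12(q - 3)(q - 1)(q + 3) vanishes at q ∈ {-3, 1, 3}.
Local minima of A (where A''>0): A(-3)=-297, A(4)=-640. Local minima of B: B(-3)=-459, B(3)=-27.
So the global minimum of J is A(4) + B(-3) − 1 = -640 − 459 − 1 = -1100, attained at (4, -3).

(4, -3)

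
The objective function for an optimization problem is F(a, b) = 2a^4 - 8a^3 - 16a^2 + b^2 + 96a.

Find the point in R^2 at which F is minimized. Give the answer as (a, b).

F(a,b) separates as P(a) + Q(b), so its minimum is min P + min Q.
P'(a) = 8(a - 3)(a - 2)(a + 2) vanishes at a ∈ {-2, 2, 3}; Q'(b) = 2b vanishes at b ∈ {0}.
Local minima of P (where P''>0): P(-2)=-160, P(3)=90. Local minima of Q: Q(0)=0.
So the global minimum of F is P(-2) + Q(0) = -160 + 0 = -160, attained at (-2, 0).

(-2, 0)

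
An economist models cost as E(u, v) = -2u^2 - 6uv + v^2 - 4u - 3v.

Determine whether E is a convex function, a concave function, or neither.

neither

E is quadratic, so its Hessian is the constant matrix H = [[-4, -6], [-6, 2]].
det(H) = -44, tr(H) = -2.
det(H) < 0, so H is indefinite: neither convex nor concave.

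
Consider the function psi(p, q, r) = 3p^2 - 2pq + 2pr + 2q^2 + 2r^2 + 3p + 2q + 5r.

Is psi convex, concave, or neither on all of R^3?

psi is quadratic, so its Hessian is the constant matrix H = [[6, -2, 2], [-2, 4, 0], [2, 0, 4]].
Leading principal minors: 6, 20, 64.
All positive ⇒ H ≻ 0 ⇒ convex.

convex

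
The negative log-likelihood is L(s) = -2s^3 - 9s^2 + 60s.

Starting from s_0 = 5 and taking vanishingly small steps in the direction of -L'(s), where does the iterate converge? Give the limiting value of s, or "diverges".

L'(s) = -6(s - 2)(s + 5), so L'(5) = -180.
Gradient descent moves in the -L' direction, i.e. s is increasing.
There is no critical point above s=5, and L' keeps the same sign, so the iterate runs off to +∞.

diverges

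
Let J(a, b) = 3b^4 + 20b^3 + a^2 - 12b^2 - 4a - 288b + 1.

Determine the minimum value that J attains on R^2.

-419

J(a,b) separates as P(a) + Q(b) + 1, so its minimum is min P + min Q + 1.
P'(a) = 2a - 4 vanishes at a ∈ {2}; Q'(b) = 12(b - 2)(b + 3)(b + 4) vanishes at b ∈ {-4, -3, 2}.
Local minima of P (where P''>0): P(2)=-4. Local minima of Q: Q(-4)=448, Q(2)=-416.
So the global minimum of J is P(2) + Q(2) + 1 = -4 − 416 + 1 = -419, attained at (2, 2).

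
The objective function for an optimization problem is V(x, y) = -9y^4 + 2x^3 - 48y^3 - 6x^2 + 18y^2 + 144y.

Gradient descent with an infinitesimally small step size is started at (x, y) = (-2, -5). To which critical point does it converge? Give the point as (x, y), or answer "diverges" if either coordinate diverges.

V is separable, so gradient descent decouples: x follows -∂V/∂x, y follows -∂V/∂y.
∂V/∂x = 6x(x - 2); at x=-2 this is 48, so x decreases.
∂V/∂y = -36(y - 1)(y + 1)(y + 4); at y=-5 this is 864, so y decreases.
The x-coordinate has no critical point in that direction and runs off to infinity.

diverges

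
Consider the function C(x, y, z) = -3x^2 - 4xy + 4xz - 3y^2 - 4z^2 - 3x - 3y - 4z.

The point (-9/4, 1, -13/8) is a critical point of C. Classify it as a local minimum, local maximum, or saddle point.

The Hessian is constant: H = [[-6, -4, 4], [-4, -6, 0], [4, 0, -8]].
Leading principal minors: Δ₁ = -6, Δ₂ = 20, Δ₃ = -64.
The minors alternate sign starting negative (−, +, −), so H is negative definite: a local maximum.

local maximum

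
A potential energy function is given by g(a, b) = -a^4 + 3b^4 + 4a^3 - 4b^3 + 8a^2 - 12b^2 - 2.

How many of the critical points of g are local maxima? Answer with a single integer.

2

g separates as a function of a plus a function of b, so ∇g=0 decouples.
∂g/∂a = -4a(a - 4)(a + 1) = 0 at a ∈ {-1, 0, 4}; ∂g/∂b = 12b(b - 2)(b + 1) = 0 at b ∈ {-1, 0, 2}.
The Hessian is diagonal: diag(g_aa, g_bb). Second derivatives: g_aa(-1)=-20, g_aa(0)=16, g_aa(4)=-80; g_bb(-1)=36, g_bb(0)=-24, g_bb(2)=72.
Local maxima occur where both diagonal entries negative: (-1, 0), (4, 0). Count: 2.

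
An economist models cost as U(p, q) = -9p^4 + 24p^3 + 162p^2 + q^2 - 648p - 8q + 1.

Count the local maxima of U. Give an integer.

0

U separates as a function of p plus a function of q, so ∇U=0 decouples.
∂U/∂p = -36(p - 3)(p - 2)(p + 3) = 0 at p ∈ {-3, 2, 3}; ∂U/∂q = 2(q - 4) = 0 at q ∈ {4}.
The Hessian is diagonal: diag(U_pp, U_qq). Second derivatives: U_pp(-3)=-1080, U_pp(2)=180, U_pp(3)=-216; U_qq(4)=2.
Local maxima occur where both diagonal entries negative: none. Count: 0.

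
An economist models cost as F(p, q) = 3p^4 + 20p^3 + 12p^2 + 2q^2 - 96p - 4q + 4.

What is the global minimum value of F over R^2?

-59

F(p,q) separates as A(p) + B(q) + 4, so its minimum is min A + min B + 4.
A'(p) = 12(p - 1)(p + 2)(p + 4) vanishes at p ∈ {-4, -2, 1}; B'(q) = 4q - 4 vanishes at q ∈ {1}.
Local minima of A (where A''>0): A(-4)=64, A(1)=-61. Local minima of B: B(1)=-2.
So the global minimum of F is A(1) + B(1) + 4 = -61 − 2 + 4 = -59, attained at (1, 1).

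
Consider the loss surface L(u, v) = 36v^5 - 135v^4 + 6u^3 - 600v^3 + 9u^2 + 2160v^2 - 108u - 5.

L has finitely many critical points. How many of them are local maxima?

L separates as a function of u plus a function of v, so ∇L=0 decouples.
∂L/∂u = 18(u - 2)(u + 3) = 0 at u ∈ {-3, 2}; ∂L/∂v = 180v(v - 4)(v - 2)(v + 3) = 0 at v ∈ {-3, 0, 2, 4}.
The Hessian is diagonal: diag(L_uu, L_vv). Second derivatives: L_uu(-3)=-90, L_uu(2)=90; L_vv(-3)=-18900, L_vv(0)=4320, L_vv(2)=-3600, L_vv(4)=10080.
Local maxima occur where both diagonal entries negative: (-3, -3), (-3, 2). Count: 2.

2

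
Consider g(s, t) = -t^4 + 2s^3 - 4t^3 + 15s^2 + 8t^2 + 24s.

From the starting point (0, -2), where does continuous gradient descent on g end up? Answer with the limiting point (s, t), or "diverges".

g is separable, so gradient descent decouples: s follows -∂g/∂s, t follows -∂g/∂t.
∂g/∂s = 6(s + 1)(s + 4); at s=0 this is 24, so s decreases.
∂g/∂t = -4t(t - 1)(t + 4); at t=-2 this is -48, so t increases.
s converges to its nearest critical value -1 (a local min of the s-part); t converges to 0. The iterate converges to (-1, 0).

(-1, 0)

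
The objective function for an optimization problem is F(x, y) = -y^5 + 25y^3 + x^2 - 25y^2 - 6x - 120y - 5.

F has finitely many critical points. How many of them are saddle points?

2

F separates as a function of x plus a function of y, so ∇F=0 decouples.
∂F/∂x = 2(x - 3) = 0 at x ∈ {3}; ∂F/∂y = -5(y - 3)(y - 2)(y + 1)(y + 4) = 0 at y ∈ {-4, -1, 2, 3}.
The Hessian is diagonal: diag(F_xx, F_yy). Second derivatives: F_xx(3)=2; F_yy(-4)=630, F_yy(-1)=-180, F_yy(2)=90, F_yy(3)=-140.
Saddle points occur where the two diagonal entries have opposite signs: (3, -1), (3, 3). Count: 2.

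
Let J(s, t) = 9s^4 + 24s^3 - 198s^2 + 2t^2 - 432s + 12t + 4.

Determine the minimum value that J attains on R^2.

-1715

J(s,t) separates as P(s) + Q(t) + 4, so its minimum is min P + min Q + 4.
P'(s) = 36(s - 3)(s + 1)(s + 4) vanishes at s ∈ {-4, -1, 3}; Q'(t) = 4(t + 3) vanishes at t ∈ {-3}.
Local minima of P (where P''>0): P(-4)=-672, P(3)=-1701. Local minima of Q: Q(-3)=-18.
So the global minimum of J is P(3) + Q(-3) + 4 = -1701 − 18 + 4 = -1715, attained at (3, -3).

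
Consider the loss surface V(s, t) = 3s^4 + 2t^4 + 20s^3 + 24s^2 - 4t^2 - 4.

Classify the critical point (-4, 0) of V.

The mixed partial ∂²V/∂s∂t is 0, so the Hessian at any point is diag(V_ss, V_tt) = diag(12(3s^2 + 10s + 4), 8(3t^2 - 1)).
At (-4, 0): H = diag(144, -8).
The eigenvalues have opposite signs, so H is indefinite: a saddle point.

saddle point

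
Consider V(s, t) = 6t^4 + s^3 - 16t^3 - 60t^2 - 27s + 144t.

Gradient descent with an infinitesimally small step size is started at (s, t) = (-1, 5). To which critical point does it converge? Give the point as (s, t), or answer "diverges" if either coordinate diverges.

(3, 3)

V is separable, so gradient descent decouples: s follows -∂V/∂s, t follows -∂V/∂t.
∂V/∂s = 3(s - 3)(s + 3); at s=-1 this is -24, so s increases.
∂V/∂t = 24(t - 3)(t - 1)(t + 2); at t=5 this is 1344, so t decreases.
s converges to its nearest critical value 3 (a local min of the s-part); t converges to 3. The iterate converges to (3, 3).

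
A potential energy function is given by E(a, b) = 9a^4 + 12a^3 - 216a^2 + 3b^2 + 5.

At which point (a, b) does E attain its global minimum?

E(a,b) separates as P(a) + Q(b) + 5, so its minimum is min P + min Q + 5.
P'(a) = 36a(a - 3)(a + 4) vanishes at a ∈ {-4, 0, 3}; Q'(b) = 6b vanishes at b ∈ {0}.
Local minima of P (where P''>0): P(-4)=-1920, P(3)=-891. Local minima of Q: Q(0)=0.
So the global minimum of E is P(-4) + Q(0) + 5 = -1920 + 0 + 5 = -1915, attained at (-4, 0).

(-4, 0)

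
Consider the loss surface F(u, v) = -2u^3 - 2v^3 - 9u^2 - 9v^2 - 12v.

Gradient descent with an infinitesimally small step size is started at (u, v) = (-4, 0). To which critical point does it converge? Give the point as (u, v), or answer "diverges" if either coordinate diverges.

F is separable, so gradient descent decouples: u follows -∂F/∂u, v follows -∂F/∂v.
∂F/∂u = -6u(u + 3); at u=-4 this is -24, so u increases.
∂F/∂v = -6(v + 1)(v + 2); at v=0 this is -12, so v increases.
The v-coordinate has no critical point in that direction and runs off to infinity.

diverges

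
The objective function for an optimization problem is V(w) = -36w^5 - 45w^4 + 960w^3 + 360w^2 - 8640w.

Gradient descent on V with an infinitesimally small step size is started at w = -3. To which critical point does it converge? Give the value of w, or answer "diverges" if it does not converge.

V'(w) = -180(w - 3)(w - 2)(w + 2)(w + 4), so V'(-3) = 5400.
Gradient descent moves in the -V' direction, i.e. w is decreasing.
The nearest critical point in that direction is w = -4, where V'' = 15120 > 0 (a local minimum). The iterate converges there.

-4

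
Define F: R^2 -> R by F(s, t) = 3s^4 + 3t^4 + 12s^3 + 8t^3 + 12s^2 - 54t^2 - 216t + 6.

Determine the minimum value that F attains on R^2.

-669

F(s,t) separates as P(s) + Q(t) + 6, so its minimum is min P + min Q + 6.
P'(s) = 12s(s + 1)(s + 2) vanishes at s ∈ {-2, -1, 0}; Q'(t) = 12(t - 3)(t + 2)(t + 3) vanishes at t ∈ {-3, -2, 3}.
Local minima of P (where P''>0): P(-2)=0, P(0)=0. Local minima of Q: Q(-3)=189, Q(3)=-675.
So the global minimum of F is P(-2) + Q(3) + 6 = 0 − 675 + 6 = -669, attained at (-2, 3).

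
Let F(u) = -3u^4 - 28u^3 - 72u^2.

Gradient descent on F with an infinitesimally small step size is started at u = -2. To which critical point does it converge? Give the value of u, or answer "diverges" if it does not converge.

F'(u) = -12u(u + 3)(u + 4), so F'(-2) = 48.
Gradient descent moves in the -F' direction, i.e. u is decreasing.
The nearest critical point in that direction is u = -3, where F'' = 36 > 0 (a local minimum). The iterate converges there.

-3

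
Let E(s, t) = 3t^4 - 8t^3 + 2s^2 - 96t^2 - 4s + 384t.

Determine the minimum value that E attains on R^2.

-1794

E(s,t) separates as P(s) + Q(t), so its minimum is min P + min Q.
P'(s) = 4s - 4 vanishes at s ∈ {1}; Q'(t) = 12(t - 4)(t - 2)(t + 4) vanishes at t ∈ {-4, 2, 4}.
Local minima of P (where P''>0): P(1)=-2. Local minima of Q: Q(-4)=-1792, Q(4)=256.
So the global minimum of E is P(1) + Q(-4) = -2 − 1792 = -1794, attained at (1, -4).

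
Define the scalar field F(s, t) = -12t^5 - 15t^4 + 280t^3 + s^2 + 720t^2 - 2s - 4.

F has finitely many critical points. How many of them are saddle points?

F separates as a function of s plus a function of t, so ∇F=0 decouples.
∂F/∂s = 2(s - 1) = 0 at s ∈ {1}; ∂F/∂t = -60t(t - 4)(t + 2)(t + 3) = 0 at t ∈ {-3, -2, 0, 4}.
The Hessian is diagonal: diag(F_ss, F_tt). Second derivatives: F_ss(1)=2; F_tt(-3)=1260, F_tt(-2)=-720, F_tt(0)=1440, F_tt(4)=-10080.
Saddle points occur where the two diagonal entries have opposite signs: (1, -2), (1, 4). Count: 2.

2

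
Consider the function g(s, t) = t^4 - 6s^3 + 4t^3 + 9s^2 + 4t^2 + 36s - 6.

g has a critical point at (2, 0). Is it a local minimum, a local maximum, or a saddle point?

saddle point

The mixed partial ∂²g/∂s∂t is 0, so the Hessian at any point is diag(g_ss, g_tt) = diag(18(-2s + 1), 4(3t^2 + 6t + 2)).
At (2, 0): H = diag(-54, 8).
The eigenvalues have opposite signs, so H is indefinite: a saddle point.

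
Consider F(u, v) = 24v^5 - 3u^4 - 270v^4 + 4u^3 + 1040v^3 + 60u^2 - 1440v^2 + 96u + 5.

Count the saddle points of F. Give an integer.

6

F separates as a function of u plus a function of v, so ∇F=0 decouples.
∂F/∂u = -12(u - 4)(u + 1)(u + 2) = 0 at u ∈ {-2, -1, 4}; ∂F/∂v = 120v(v - 4)(v - 3)(v - 2) = 0 at v ∈ {0, 2, 3, 4}.
The Hessian is diagonal: diag(F_uu, F_vv). Second derivatives: F_uu(-2)=-72, F_uu(-1)=60, F_uu(4)=-360; F_vv(0)=-2880, F_vv(2)=480, F_vv(3)=-360, F_vv(4)=960.
Saddle points occur where the two diagonal entries have opposite signs: (-2, 2), (-2, 4), (-1, 0), (-1, 3), (4, 2), (4, 4). Count: 6.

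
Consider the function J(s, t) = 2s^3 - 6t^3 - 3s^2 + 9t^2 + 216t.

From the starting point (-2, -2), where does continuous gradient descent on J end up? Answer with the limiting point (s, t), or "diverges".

J is separable, so gradient descent decouples: s follows -∂J/∂s, t follows -∂J/∂t.
∂J/∂s = 6s(s - 1); at s=-2 this is 36, so s decreases.
∂J/∂t = -18(t - 4)(t + 3); at t=-2 this is 108, so t decreases.
The s-coordinate has no critical point in that direction and runs off to infinity.

diverges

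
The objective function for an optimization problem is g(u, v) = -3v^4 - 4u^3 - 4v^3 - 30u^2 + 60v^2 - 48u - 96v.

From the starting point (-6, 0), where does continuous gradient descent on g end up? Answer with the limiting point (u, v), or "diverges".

(-4, 1)

g is separable, so gradient descent decouples: u follows -∂g/∂u, v follows -∂g/∂v.
∂g/∂u = -12(u + 1)(u + 4); at u=-6 this is -120, so u increases.
∂g/∂v = -12(v - 2)(v - 1)(v + 4); at v=0 this is -96, so v increases.
u converges to its nearest critical value -4 (a local min of the u-part); v converges to 1. The iterate converges to (-4, 1).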